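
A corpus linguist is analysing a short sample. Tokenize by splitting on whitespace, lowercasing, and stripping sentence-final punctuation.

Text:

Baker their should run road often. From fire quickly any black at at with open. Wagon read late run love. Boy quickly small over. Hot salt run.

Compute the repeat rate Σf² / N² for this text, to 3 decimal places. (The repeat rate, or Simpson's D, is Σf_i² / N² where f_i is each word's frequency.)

0.051

Frequencies: run:3, quickly:2, at:2, baker:1, their:1, should:1, road:1, often:1, from:1, fire:1, any:1, black:1, with:1, open:1, wagon:1, read:1, late:1, love:1, boy:1, small:1, … (3 more, each freq 1)
Σf² = 37; N² = 729
Repeat rate = 37 / 729 = 0.051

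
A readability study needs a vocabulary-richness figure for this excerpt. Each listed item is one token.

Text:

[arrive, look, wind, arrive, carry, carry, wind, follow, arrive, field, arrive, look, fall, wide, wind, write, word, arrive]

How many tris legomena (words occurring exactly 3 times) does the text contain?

Frequencies: arrive:5, wind:3, look:2, carry:2, follow:1, field:1, fall:1, wide:1, write:1, word:1
Words with frequency 3: wind

1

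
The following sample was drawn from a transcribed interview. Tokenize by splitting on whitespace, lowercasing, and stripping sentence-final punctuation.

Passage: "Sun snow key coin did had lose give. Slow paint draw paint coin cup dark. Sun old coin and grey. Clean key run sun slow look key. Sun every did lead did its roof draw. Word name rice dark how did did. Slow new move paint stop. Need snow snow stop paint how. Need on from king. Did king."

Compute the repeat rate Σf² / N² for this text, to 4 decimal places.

Frequencies: did:6, sun:4, paint:4, snow:3, key:3, coin:3, slow:3, draw:2, dark:2, how:2, stop:2, need:2, king:2, had:1, lose:1, give:1, cup:1, old:1, and:1, grey:1, … (14 more, each freq 1)
Σf² = 149; N² = 3481
Repeat rate = 149 / 3481 = 0.0428

0.0428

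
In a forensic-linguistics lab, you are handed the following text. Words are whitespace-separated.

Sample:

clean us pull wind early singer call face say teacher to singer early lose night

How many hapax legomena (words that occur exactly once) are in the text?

11

Frequencies: early:2, singer:2, clean:1, us:1, pull:1, wind:1, call:1, face:1, say:1, teacher:1, to:1, lose:1, night:1
Hapax (freq=1): call, clean, face, lose, night, pull, say, teacher, to, us, wind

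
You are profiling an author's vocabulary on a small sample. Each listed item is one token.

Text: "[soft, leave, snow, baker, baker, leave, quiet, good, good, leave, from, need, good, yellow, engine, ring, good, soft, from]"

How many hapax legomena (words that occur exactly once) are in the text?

6

Frequencies: good:4, leave:3, soft:2, baker:2, from:2, snow:1, quiet:1, need:1, yellow:1, engine:1, ring:1
Hapax (freq=1): engine, need, quiet, ring, snow, yellow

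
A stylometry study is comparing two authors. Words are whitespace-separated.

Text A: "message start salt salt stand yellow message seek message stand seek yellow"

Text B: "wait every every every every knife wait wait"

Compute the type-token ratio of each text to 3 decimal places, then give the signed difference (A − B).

0.125

TTR(A) = 6/12 = 0.500
TTR(B) = 3/8 = 0.375
Difference = 0.500 − 0.375 = 0.125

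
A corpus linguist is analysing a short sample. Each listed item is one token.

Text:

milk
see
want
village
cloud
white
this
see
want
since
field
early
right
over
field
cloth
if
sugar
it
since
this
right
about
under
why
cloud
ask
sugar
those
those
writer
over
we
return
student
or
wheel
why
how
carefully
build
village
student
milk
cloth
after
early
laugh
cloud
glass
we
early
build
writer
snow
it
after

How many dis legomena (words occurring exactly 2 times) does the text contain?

19

Frequencies: cloud:3, early:3, milk:2, see:2, want:2, village:2, this:2, since:2, field:2, right:2, over:2, cloth:2, sugar:2, it:2, why:2, those:2, writer:2, we:2, student:2, build:2, after:2, white:1, if:1, about:1, under:1, ask:1, return:1, or:1, wheel:1, how:1, carefully:1, laugh:1, glass:1, snow:1
Words with frequency 2: after, build, cloth, field, it, milk, over, right, see, since, student, sugar, this, those, village, want, we, why, writer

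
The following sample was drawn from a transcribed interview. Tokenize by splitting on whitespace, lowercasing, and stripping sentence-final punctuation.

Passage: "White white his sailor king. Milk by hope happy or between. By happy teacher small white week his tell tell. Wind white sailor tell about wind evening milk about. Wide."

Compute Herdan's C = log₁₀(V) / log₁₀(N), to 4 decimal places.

0.8498

N = 30, V = 18.
log₁₀(V) = 1.255273, log₁₀(N) = 1.477121
C = 1.255273 / 1.477121 = 0.8498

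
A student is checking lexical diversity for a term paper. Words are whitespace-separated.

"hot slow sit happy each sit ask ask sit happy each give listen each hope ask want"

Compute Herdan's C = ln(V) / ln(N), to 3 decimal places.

N = 17, V = 10.
ln(V) = 2.302585, ln(N) = 2.833213
C = 2.302585 / 2.833213 = 0.813

0.813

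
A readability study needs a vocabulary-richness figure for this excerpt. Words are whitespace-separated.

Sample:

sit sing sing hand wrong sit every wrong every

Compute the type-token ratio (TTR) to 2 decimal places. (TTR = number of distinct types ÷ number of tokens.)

N = 9 tokens, V = 5 types.
TTR = V / N = 5 / 9 = 0.56

0.56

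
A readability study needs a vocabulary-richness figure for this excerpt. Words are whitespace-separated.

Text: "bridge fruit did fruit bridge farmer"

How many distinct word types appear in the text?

4

Distinct types: {bridge, did, farmer, fruit}
V = 4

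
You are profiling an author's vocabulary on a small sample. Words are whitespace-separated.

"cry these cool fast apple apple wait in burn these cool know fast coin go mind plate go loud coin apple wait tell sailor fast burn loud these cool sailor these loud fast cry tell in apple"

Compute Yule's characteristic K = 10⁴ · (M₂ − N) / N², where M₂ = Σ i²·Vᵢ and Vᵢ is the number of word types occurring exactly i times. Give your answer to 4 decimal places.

467.4945

Frequencies: these:4, fast:4, apple:4, cool:3, loud:3, cry:2, wait:2, in:2, burn:2, coin:2, go:2, tell:2, sailor:2, know:1, mind:1, plate:1
N = 37. Frequency spectrum: V_1=3, V_2=8, V_3=2, V_4=3
M₂ = 1²·3 + 2²·8 + 3²·2 + 4²·3 = 101
K = 10000 × (101 − 37) / 37² = 467.4945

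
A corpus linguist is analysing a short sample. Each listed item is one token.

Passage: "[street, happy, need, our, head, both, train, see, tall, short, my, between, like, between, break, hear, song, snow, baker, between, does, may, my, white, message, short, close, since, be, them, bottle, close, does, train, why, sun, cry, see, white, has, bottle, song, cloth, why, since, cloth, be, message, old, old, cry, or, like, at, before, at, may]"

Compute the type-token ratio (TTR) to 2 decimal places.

N = 57 tokens, V = 36 types.
TTR = V / N = 36 / 57 = 0.63

0.63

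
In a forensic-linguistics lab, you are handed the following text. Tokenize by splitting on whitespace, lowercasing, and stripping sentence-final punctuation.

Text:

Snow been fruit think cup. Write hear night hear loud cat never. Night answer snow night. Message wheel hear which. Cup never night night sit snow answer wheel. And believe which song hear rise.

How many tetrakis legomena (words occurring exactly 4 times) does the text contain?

1

Frequencies: night:5, hear:4, snow:3, cup:2, never:2, answer:2, wheel:2, which:2, been:1, fruit:1, think:1, write:1, loud:1, cat:1, message:1, sit:1, and:1, believe:1, song:1, rise:1
Words with frequency 4: hear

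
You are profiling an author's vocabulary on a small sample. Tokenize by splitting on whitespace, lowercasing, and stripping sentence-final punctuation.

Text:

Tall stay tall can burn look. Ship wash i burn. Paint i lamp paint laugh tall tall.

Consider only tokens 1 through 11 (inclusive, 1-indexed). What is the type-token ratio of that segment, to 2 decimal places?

0.82

Segment tokens 1–11: tall, stay, tall, can, burn, look, ship, wash, i, burn, paint
Segment N = 11, segment V = 9.
TTR = 9 / 11 = 0.82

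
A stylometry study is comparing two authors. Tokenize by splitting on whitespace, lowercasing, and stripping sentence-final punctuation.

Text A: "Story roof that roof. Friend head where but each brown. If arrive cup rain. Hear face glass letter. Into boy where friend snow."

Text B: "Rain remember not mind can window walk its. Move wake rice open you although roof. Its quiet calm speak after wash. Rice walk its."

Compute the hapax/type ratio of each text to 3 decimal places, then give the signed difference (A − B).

A: hapax=17, V=20, ratio=0.850
B: hapax=17, V=20, ratio=0.850
Difference = 0.850 − 0.850 = 0.000

0.000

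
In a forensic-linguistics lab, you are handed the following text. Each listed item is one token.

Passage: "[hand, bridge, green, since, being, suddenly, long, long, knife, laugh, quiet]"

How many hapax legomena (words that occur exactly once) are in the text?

Frequencies: long:2, hand:1, bridge:1, green:1, since:1, being:1, suddenly:1, knife:1, laugh:1, quiet:1
Hapax (freq=1): being, bridge, green, hand, knife, laugh, quiet, since, suddenly

9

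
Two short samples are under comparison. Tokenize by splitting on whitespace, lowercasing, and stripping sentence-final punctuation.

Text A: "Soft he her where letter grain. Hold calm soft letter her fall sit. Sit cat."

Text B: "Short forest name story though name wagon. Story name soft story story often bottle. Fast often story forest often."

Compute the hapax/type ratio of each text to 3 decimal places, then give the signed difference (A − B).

0.036

A: hapax=7, V=11, ratio=0.636
B: hapax=6, V=10, ratio=0.600
Difference = 0.636 − 0.600 = 0.036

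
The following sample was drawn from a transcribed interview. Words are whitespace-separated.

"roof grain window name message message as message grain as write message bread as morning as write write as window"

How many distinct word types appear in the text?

9

Distinct types: {as, bread, grain, message, morning, name, roof, window, write}
V = 9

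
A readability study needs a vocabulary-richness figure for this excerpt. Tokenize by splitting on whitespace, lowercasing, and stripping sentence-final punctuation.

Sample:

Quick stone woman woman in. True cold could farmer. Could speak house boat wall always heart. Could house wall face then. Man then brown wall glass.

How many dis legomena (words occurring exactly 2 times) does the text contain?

3

Frequencies: could:3, wall:3, woman:2, house:2, then:2, quick:1, stone:1, in:1, true:1, cold:1, farmer:1, speak:1, boat:1, always:1, heart:1, face:1, man:1, brown:1, glass:1
Words with frequency 2: house, then, woman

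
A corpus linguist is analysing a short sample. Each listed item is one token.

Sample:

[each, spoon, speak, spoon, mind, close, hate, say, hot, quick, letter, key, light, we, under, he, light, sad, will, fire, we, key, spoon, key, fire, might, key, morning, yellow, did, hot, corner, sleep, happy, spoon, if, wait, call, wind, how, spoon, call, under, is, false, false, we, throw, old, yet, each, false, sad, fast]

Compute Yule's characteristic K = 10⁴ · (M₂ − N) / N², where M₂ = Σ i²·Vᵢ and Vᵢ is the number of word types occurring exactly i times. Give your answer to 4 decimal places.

Frequencies: spoon:5, key:4, we:3, false:3, each:2, hot:2, light:2, under:2, sad:2, fire:2, call:2, speak:1, mind:1, close:1, hate:1, say:1, quick:1, letter:1, he:1, will:1, … (16 more, each freq 1)
N = 54. Frequency spectrum: V_1=25, V_2=7, V_3=2, V_4=1, V_5=1
M₂ = 1²·25 + 2²·7 + 3²·2 + 4²·1 + 5²·1 = 112
K = 10000 × (112 − 54) / 54² = 198.9026

198.9026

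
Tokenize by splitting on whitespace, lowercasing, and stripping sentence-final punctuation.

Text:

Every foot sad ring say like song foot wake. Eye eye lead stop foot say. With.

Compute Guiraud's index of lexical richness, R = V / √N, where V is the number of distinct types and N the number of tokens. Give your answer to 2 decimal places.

3.00

N = 16, V = 12.
√N = 4.000000
R = 12 / 4.000000 = 3.00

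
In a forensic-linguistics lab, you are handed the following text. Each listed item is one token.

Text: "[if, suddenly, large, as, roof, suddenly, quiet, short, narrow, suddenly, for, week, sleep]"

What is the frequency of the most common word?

3

Frequencies: suddenly:3, if:1, large:1, as:1, roof:1, quiet:1, short:1, narrow:1, for:1, week:1, sleep:1
Most common: 'suddenly' with frequency 3.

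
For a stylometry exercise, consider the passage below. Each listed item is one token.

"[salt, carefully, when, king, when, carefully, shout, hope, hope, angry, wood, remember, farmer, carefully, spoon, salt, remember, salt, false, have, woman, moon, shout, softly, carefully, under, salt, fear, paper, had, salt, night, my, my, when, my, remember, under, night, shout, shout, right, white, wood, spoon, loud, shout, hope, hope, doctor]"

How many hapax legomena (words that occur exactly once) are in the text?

15

Frequencies: salt:5, shout:5, carefully:4, hope:4, when:3, remember:3, my:3, wood:2, spoon:2, under:2, night:2, king:1, angry:1, farmer:1, false:1, have:1, woman:1, moon:1, softly:1, fear:1, … (6 more, each freq 1)
Hapax (freq=1): angry, doctor, false, farmer, fear, had, have, king, loud, moon, paper, right, softly, white, woman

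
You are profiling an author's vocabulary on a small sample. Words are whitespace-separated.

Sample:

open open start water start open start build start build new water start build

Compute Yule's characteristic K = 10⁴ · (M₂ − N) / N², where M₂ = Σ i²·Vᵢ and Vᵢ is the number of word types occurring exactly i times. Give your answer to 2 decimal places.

Frequencies: start:5, open:3, build:3, water:2, new:1
N = 14. Frequency spectrum: V_1=1, V_2=1, V_3=2, V_5=1
M₂ = 1²·1 + 2²·1 + 3²·2 + 5²·1 = 48
K = 10000 × (48 − 14) / 14² = 1734.69

1734.69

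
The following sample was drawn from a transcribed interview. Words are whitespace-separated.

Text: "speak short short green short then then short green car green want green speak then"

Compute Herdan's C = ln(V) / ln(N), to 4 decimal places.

N = 15, V = 6.
ln(V) = 1.791759, ln(N) = 2.708050
C = 1.791759 / 2.708050 = 0.6616

0.6616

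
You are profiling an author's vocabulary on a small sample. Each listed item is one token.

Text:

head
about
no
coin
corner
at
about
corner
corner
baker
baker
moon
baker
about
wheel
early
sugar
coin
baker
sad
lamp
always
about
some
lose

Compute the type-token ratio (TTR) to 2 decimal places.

N = 25 tokens, V = 16 types.
TTR = V / N = 16 / 25 = 0.64

0.64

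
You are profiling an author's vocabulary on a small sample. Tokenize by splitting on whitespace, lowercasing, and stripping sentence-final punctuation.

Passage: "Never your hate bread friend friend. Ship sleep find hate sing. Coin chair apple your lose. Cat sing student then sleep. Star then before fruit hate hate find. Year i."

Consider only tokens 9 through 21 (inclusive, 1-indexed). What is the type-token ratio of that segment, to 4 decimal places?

0.9231

Segment tokens 9–21: find, hate, sing, coin, chair, apple, your, lose, cat, sing, student, then, sleep
Segment N = 13, segment V = 12.
TTR = 12 / 13 = 0.9231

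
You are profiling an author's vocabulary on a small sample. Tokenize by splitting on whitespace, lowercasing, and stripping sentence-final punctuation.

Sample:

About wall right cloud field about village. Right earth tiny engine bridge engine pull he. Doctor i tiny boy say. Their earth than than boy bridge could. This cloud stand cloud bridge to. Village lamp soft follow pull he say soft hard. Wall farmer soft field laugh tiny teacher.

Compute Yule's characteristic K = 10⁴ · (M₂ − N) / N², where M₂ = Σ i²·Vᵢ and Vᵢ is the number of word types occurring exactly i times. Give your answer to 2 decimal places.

Frequencies: cloud:3, tiny:3, bridge:3, soft:3, about:2, wall:2, right:2, field:2, village:2, earth:2, engine:2, pull:2, he:2, boy:2, say:2, than:2, doctor:1, i:1, their:1, could:1, … (9 more, each freq 1)
N = 49. Frequency spectrum: V_1=13, V_2=12, V_3=4
M₂ = 1²·13 + 2²·12 + 3²·4 = 97
K = 10000 × (97 − 49) / 49² = 199.92

199.92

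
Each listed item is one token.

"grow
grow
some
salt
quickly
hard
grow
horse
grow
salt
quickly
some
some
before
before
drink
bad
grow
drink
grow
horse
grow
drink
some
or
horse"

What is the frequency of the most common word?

Frequencies: grow:7, some:4, horse:3, drink:3, salt:2, quickly:2, before:2, hard:1, bad:1, or:1
Most common: 'grow' with frequency 7.

7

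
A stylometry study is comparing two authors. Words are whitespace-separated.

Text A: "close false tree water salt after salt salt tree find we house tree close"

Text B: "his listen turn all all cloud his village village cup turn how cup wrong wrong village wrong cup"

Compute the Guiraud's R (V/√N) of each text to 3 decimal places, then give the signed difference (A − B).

A: V=9, N=14, R=2.405
B: V=9, N=18, R=2.121
Difference = 2.405 − 2.121 = 0.284

0.284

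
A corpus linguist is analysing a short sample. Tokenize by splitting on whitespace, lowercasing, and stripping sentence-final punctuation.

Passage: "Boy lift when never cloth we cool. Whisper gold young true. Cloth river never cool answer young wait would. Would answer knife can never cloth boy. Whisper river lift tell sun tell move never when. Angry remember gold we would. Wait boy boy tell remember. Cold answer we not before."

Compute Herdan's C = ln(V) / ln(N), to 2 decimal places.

0.82

N = 50, V = 25.
ln(V) = 3.218876, ln(N) = 3.912023
C = 3.218876 / 3.912023 = 0.82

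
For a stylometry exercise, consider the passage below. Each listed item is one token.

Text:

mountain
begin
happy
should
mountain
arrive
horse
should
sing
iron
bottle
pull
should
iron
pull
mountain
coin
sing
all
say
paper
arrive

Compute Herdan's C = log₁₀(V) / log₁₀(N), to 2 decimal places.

N = 22, V = 14.
log₁₀(V) = 1.146128, log₁₀(N) = 1.342423
C = 1.146128 / 1.342423 = 0.85

0.85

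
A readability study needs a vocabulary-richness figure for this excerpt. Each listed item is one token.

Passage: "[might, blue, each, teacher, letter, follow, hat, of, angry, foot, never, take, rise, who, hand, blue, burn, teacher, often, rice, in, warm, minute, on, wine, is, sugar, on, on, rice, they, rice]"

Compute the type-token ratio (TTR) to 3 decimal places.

0.813

N = 32 tokens, V = 26 types.
TTR = V / N = 26 / 32 = 0.813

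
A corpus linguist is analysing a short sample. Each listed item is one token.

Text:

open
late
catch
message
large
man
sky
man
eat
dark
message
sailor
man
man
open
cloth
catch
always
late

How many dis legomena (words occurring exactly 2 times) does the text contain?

Frequencies: man:4, open:2, late:2, catch:2, message:2, large:1, sky:1, eat:1, dark:1, sailor:1, cloth:1, always:1
Words with frequency 2: catch, late, message, open

4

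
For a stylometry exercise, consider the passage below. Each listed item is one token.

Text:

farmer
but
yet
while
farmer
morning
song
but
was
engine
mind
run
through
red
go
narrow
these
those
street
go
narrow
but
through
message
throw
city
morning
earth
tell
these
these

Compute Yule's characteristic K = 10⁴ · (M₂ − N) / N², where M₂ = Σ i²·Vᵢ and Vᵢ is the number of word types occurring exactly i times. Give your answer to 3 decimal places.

Frequencies: but:3, these:3, farmer:2, morning:2, through:2, go:2, narrow:2, yet:1, while:1, song:1, was:1, engine:1, mind:1, run:1, red:1, those:1, street:1, message:1, throw:1, city:1, … (2 more, each freq 1)
N = 31. Frequency spectrum: V_1=15, V_2=5, V_3=2
M₂ = 1²·15 + 2²·5 + 3²·2 = 53
K = 10000 × (53 − 31) / 31² = 228.928

228.928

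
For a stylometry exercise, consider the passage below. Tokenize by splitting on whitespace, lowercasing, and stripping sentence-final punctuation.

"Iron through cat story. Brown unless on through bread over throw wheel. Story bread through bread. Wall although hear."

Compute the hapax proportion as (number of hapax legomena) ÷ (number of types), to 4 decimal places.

Frequencies: through:3, bread:3, story:2, iron:1, cat:1, brown:1, unless:1, on:1, over:1, throw:1, wheel:1, wall:1, although:1, hear:1
Hapax count = 11; type count = 14.
Ratio = 11 / 14 = 0.7857

0.7857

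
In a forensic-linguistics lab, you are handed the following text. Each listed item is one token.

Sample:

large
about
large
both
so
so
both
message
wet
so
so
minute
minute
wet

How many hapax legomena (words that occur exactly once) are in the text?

2

Frequencies: so:4, large:2, both:2, wet:2, minute:2, about:1, message:1
Hapax (freq=1): about, message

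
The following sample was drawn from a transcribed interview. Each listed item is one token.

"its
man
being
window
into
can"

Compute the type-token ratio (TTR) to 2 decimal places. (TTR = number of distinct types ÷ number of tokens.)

N = 6 tokens, V = 6 types.
TTR = V / N = 6 / 6 = 1.00

1.00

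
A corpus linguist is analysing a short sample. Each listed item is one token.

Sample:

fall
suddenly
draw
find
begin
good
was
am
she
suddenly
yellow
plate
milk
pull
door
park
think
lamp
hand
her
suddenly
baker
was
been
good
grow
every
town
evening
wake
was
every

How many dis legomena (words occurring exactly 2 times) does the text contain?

2

Frequencies: suddenly:3, was:3, good:2, every:2, fall:1, draw:1, find:1, begin:1, am:1, she:1, yellow:1, plate:1, milk:1, pull:1, door:1, park:1, think:1, lamp:1, hand:1, her:1, … (6 more, each freq 1)
Words with frequency 2: every, good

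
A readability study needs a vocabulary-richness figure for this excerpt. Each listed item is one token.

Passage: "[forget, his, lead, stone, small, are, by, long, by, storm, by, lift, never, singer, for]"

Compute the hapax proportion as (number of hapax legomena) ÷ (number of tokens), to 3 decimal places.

Frequencies: by:3, forget:1, his:1, lead:1, stone:1, small:1, are:1, long:1, storm:1, lift:1, never:1, singer:1, for:1
Hapax count = 12; token count = 15.
Ratio = 12 / 15 = 0.800

0.800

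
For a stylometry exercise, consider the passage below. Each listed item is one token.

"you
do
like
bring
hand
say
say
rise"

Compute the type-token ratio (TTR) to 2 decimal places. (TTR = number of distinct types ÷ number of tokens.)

N = 8 tokens, V = 7 types.
TTR = V / N = 7 / 8 = 0.88

0.88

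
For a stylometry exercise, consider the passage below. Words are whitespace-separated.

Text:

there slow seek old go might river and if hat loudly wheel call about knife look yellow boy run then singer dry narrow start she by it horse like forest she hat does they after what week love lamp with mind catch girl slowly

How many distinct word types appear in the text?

Distinct types: {about, after, and, boy, by, call, catch, does, dry, forest, girl, go, hat, horse, if, it, knife, lamp, like, look, loudly, love, might, mind, narrow, old, river, run, seek, she, singer, slow, slowly, start, then, there, they, week, what, wheel, with, yellow}
V = 42

42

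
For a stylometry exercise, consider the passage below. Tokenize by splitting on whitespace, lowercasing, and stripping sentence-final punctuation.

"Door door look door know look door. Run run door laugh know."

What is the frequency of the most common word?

5

Frequencies: door:5, look:2, know:2, run:2, laugh:1
Most common: 'door' with frequency 5.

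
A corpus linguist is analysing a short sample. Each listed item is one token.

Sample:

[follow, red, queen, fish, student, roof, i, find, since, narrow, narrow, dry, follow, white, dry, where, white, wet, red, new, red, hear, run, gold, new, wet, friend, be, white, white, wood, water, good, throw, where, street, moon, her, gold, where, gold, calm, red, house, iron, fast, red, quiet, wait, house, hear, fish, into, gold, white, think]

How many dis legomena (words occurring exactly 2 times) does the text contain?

Frequencies: red:5, white:5, gold:4, where:3, follow:2, fish:2, narrow:2, dry:2, wet:2, new:2, hear:2, house:2, queen:1, student:1, roof:1, i:1, find:1, since:1, run:1, friend:1, … (15 more, each freq 1)
Words with frequency 2: dry, fish, follow, hear, house, narrow, new, wet

8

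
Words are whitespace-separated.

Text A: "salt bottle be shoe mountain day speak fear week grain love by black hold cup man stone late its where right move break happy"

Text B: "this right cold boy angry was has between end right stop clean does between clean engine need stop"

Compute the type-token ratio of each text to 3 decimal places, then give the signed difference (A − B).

TTR(A) = 24/24 = 1.000
TTR(B) = 14/18 = 0.778
Difference = 1.000 − 0.778 = 0.222

0.222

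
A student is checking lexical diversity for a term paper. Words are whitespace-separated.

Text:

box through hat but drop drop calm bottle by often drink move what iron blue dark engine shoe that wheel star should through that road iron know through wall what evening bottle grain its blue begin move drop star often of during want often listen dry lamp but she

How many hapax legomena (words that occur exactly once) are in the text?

Frequencies: through:3, drop:3, often:3, but:2, bottle:2, move:2, what:2, iron:2, blue:2, that:2, star:2, box:1, hat:1, calm:1, by:1, drink:1, dark:1, engine:1, shoe:1, wheel:1, … (15 more, each freq 1)
Hapax (freq=1): begin, box, by, calm, dark, drink, dry, during, engine, evening, grain, hat, its, know, lamp, listen, of, road, she, shoe, should, wall, want, wheel

24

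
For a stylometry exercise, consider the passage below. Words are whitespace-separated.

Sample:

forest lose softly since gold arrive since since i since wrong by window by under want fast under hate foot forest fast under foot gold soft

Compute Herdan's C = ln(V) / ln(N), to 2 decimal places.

0.85

N = 26, V = 16.
ln(V) = 2.772589, ln(N) = 3.258097
C = 2.772589 / 3.258097 = 0.85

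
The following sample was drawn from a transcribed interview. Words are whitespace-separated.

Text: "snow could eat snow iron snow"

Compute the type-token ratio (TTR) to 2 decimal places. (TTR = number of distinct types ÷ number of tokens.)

N = 6 tokens, V = 4 types.
TTR = V / N = 4 / 6 = 0.67

0.67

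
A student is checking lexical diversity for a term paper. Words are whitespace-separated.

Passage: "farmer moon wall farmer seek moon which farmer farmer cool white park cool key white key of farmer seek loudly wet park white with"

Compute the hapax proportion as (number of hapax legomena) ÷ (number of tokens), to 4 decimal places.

Frequencies: farmer:5, white:3, moon:2, seek:2, cool:2, park:2, key:2, wall:1, which:1, of:1, loudly:1, wet:1, with:1
Hapax count = 6; token count = 24.
Ratio = 6 / 24 = 0.2500

0.2500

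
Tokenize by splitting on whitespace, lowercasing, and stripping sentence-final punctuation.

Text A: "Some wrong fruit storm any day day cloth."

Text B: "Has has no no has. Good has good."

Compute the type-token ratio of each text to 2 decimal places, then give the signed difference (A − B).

TTR(A) = 7/8 = 0.88
TTR(B) = 3/8 = 0.38
Difference = 0.88 − 0.38 = 0.50

0.50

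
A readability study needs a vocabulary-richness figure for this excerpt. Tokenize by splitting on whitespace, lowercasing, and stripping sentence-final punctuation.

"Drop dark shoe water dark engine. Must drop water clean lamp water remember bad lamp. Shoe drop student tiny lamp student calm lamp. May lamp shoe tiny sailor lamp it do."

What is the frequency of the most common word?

6

Frequencies: lamp:6, drop:3, shoe:3, water:3, dark:2, student:2, tiny:2, engine:1, must:1, clean:1, remember:1, bad:1, calm:1, may:1, sailor:1, it:1, do:1
Most common: 'lamp' with frequency 6.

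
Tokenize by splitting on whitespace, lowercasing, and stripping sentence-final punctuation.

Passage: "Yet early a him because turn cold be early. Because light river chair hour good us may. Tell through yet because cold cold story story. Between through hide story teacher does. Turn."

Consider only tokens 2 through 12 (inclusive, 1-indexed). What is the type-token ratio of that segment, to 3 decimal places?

Segment tokens 2–12: early, a, him, because, turn, cold, be, early, because, light, river
Segment N = 11, segment V = 9.
TTR = 9 / 11 = 0.818

0.818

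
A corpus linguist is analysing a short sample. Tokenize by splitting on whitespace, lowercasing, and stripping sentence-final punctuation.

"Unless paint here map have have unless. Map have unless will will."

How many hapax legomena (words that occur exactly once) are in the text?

Frequencies: unless:3, have:3, map:2, will:2, paint:1, here:1
Hapax (freq=1): here, paint

2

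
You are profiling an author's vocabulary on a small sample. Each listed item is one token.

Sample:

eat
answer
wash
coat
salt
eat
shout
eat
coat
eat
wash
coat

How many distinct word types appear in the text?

6

Distinct types: {answer, coat, eat, salt, shout, wash}
V = 6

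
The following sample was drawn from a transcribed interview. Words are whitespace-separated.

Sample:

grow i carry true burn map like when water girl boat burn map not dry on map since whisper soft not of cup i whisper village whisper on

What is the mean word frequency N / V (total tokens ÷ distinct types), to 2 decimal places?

1.40

N = 28 tokens, V = 20 types.
Mean frequency = N / V = 28 / 20 = 1.40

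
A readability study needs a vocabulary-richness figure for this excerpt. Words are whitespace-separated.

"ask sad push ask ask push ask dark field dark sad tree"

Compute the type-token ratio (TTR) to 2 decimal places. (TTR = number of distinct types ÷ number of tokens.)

N = 12 tokens, V = 6 types.
TTR = V / N = 6 / 12 = 0.50

0.50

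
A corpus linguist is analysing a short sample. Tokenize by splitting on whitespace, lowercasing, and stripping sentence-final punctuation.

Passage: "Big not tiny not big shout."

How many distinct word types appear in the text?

4

Distinct types: {big, not, shout, tiny}
V = 4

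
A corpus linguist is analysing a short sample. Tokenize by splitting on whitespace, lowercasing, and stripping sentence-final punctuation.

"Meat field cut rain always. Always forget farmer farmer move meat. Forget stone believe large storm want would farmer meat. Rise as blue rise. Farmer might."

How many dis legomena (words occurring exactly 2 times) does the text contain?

3

Frequencies: farmer:4, meat:3, always:2, forget:2, rise:2, field:1, cut:1, rain:1, move:1, stone:1, believe:1, large:1, storm:1, want:1, would:1, as:1, blue:1, might:1
Words with frequency 2: always, forget, rise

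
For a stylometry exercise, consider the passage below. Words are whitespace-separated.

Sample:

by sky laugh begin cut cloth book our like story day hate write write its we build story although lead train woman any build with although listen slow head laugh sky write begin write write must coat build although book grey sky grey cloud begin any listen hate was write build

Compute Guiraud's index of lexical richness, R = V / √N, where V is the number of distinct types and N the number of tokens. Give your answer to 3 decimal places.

4.201

N = 51, V = 30.
√N = 7.141428
R = 30 / 7.141428 = 4.201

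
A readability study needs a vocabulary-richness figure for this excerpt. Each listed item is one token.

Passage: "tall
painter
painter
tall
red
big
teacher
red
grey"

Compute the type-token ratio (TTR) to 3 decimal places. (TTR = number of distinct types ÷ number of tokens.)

N = 9 tokens, V = 6 types.
TTR = V / N = 6 / 9 = 0.667

0.667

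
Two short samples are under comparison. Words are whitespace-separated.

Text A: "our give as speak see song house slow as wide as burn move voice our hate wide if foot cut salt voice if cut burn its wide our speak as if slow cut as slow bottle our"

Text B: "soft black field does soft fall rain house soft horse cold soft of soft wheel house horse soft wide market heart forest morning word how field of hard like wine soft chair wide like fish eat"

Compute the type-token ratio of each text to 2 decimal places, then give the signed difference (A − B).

-0.16

TTR(A) = 19/37 = 0.51
TTR(B) = 24/36 = 0.67
Difference = 0.51 − 0.67 = -0.16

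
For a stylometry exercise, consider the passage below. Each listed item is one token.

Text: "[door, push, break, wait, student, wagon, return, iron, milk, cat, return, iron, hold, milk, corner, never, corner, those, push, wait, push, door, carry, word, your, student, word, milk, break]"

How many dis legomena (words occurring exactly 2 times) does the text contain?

Frequencies: push:3, milk:3, door:2, break:2, wait:2, student:2, return:2, iron:2, corner:2, word:2, wagon:1, cat:1, hold:1, never:1, those:1, carry:1, your:1
Words with frequency 2: break, corner, door, iron, return, student, wait, word

8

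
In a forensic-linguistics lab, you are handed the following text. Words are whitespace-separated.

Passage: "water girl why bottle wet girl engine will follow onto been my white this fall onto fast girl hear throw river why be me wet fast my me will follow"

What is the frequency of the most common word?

3

Frequencies: girl:3, why:2, wet:2, will:2, follow:2, onto:2, my:2, fast:2, me:2, water:1, bottle:1, engine:1, been:1, white:1, this:1, fall:1, hear:1, throw:1, river:1, be:1
Most common: 'girl' with frequency 3.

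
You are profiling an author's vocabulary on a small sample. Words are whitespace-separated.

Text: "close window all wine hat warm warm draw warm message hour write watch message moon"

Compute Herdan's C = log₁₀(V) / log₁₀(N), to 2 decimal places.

0.92

N = 15, V = 12.
log₁₀(V) = 1.079181, log₁₀(N) = 1.176091
C = 1.079181 / 1.176091 = 0.92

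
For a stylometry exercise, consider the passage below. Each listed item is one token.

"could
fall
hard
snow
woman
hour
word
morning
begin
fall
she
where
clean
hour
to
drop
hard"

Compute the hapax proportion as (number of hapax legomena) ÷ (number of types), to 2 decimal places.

Frequencies: fall:2, hard:2, hour:2, could:1, snow:1, woman:1, word:1, morning:1, begin:1, she:1, where:1, clean:1, to:1, drop:1
Hapax count = 11; type count = 14.
Ratio = 11 / 14 = 0.79

0.79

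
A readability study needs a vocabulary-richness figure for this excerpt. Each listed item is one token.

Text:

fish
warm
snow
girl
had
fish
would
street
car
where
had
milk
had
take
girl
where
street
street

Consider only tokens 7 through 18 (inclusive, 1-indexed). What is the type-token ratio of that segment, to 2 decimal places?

Segment tokens 7–18: would, street, car, where, had, milk, had, take, girl, where, street, street
Segment N = 12, segment V = 8.
TTR = 8 / 12 = 0.67

0.67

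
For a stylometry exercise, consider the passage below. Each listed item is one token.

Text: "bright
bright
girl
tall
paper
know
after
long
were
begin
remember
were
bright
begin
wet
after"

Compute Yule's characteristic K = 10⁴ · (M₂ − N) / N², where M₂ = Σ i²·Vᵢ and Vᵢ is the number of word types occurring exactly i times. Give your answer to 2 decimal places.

468.75

Frequencies: bright:3, after:2, were:2, begin:2, girl:1, tall:1, paper:1, know:1, long:1, remember:1, wet:1
N = 16. Frequency spectrum: V_1=7, V_2=3, V_3=1
M₂ = 1²·7 + 2²·3 + 3²·1 = 28
K = 10000 × (28 − 16) / 16² = 468.75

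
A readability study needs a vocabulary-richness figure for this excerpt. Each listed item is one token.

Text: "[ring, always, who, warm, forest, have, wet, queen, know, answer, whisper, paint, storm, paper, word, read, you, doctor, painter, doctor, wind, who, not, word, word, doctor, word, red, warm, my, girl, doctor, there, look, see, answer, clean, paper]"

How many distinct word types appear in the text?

Distinct types: {always, answer, clean, doctor, forest, girl, have, know, look, my, not, paint, painter, paper, queen, read, red, ring, see, storm, there, warm, wet, whisper, who, wind, word, you}
V = 28

28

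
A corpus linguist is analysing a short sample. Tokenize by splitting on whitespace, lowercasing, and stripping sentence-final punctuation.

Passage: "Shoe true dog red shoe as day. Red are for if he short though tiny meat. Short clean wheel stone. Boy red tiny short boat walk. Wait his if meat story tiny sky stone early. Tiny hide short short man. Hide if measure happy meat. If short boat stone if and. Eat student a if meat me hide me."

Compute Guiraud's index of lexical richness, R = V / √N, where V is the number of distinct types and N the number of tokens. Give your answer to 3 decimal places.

N = 59, V = 34.
√N = 7.681146
R = 34 / 7.681146 = 4.426

4.426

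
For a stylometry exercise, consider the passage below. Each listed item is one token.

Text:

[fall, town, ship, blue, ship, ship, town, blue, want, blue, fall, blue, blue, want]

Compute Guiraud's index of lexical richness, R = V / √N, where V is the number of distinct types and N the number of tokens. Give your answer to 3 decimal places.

1.336

N = 14, V = 5.
√N = 3.741657
R = 5 / 3.741657 = 1.336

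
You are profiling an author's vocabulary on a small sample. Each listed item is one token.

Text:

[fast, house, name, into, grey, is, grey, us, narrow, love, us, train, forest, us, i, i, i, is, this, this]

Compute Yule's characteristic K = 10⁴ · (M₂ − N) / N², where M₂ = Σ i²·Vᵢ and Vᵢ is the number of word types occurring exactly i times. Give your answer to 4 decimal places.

450.0000

Frequencies: us:3, i:3, grey:2, is:2, this:2, fast:1, house:1, name:1, into:1, narrow:1, love:1, train:1, forest:1
N = 20. Frequency spectrum: V_1=8, V_2=3, V_3=2
M₂ = 1²·8 + 2²·3 + 3²·2 = 38
K = 10000 × (38 − 20) / 20² = 450.0000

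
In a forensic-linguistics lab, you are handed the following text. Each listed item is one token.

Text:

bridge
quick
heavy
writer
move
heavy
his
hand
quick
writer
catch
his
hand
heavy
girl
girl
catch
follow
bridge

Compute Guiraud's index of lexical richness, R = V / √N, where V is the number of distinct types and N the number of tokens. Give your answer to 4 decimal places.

N = 19, V = 10.
√N = 4.358899
R = 10 / 4.358899 = 2.2942

2.2942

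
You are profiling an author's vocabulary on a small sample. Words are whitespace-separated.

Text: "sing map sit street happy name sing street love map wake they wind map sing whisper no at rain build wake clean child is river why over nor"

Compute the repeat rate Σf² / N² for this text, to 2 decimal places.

0.06

Frequencies: sing:3, map:3, street:2, wake:2, sit:1, happy:1, name:1, love:1, they:1, wind:1, whisper:1, no:1, at:1, rain:1, build:1, clean:1, child:1, is:1, river:1, why:1, … (2 more, each freq 1)
Σf² = 44; N² = 784
Repeat rate = 44 / 784 = 0.06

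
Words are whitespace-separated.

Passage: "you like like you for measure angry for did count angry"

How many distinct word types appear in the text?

Distinct types: {angry, count, did, for, like, measure, you}
V = 7

7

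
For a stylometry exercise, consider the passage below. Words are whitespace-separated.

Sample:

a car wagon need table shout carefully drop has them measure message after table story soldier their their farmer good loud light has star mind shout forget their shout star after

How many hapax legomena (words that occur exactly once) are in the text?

Frequencies: shout:3, their:3, table:2, has:2, after:2, star:2, a:1, car:1, wagon:1, need:1, carefully:1, drop:1, them:1, measure:1, message:1, story:1, soldier:1, farmer:1, good:1, loud:1, … (3 more, each freq 1)
Hapax (freq=1): a, car, carefully, drop, farmer, forget, good, light, loud, measure, message, mind, need, soldier, story, them, wagon

17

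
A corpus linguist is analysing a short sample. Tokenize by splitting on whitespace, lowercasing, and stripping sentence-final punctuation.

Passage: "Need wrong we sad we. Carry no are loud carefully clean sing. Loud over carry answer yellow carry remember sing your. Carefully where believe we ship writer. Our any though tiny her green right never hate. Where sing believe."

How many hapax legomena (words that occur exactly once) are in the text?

Frequencies: we:3, carry:3, sing:3, loud:2, carefully:2, where:2, believe:2, need:1, wrong:1, sad:1, no:1, are:1, clean:1, over:1, answer:1, yellow:1, remember:1, your:1, ship:1, writer:1, … (9 more, each freq 1)
Hapax (freq=1): answer, any, are, clean, green, hate, her, need, never, no, our, over, remember, right, sad, ship, though, tiny, writer, wrong, yellow, your

22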